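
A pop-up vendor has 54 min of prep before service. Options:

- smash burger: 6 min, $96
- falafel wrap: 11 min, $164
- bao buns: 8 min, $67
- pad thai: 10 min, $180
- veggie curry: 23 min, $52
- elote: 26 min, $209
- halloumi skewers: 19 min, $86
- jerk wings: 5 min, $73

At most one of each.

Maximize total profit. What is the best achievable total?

Ranking by ratio (profit/min): pad thai 18.00, smash burger 16.00, falafel wrap 14.91, jerk wings 14.60.
Taking the top-ratio dishes first gives smash burger + falafel wrap + bao buns + pad thai + jerk wings for 580 (40 min).
Dropping bao buns and jerk wings frees 13 min; slotting in elote (26 min) lifts the total to 649 at 53 min.
Nothing else within 54 min beats 649.

649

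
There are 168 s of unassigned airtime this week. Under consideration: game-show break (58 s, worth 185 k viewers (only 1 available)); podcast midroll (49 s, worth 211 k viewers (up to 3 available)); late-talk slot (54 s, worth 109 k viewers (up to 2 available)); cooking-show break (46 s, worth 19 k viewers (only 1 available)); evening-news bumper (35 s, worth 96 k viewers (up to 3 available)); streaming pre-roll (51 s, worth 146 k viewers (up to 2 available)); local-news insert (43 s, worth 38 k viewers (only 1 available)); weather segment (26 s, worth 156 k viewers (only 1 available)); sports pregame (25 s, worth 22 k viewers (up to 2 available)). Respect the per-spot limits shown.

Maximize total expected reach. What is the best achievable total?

The ratio ordering already packs tightly: 2×podcast midroll + evening-news bumper + weather segment, 159 s, 674.
No other feasible combination exceeds 674.

674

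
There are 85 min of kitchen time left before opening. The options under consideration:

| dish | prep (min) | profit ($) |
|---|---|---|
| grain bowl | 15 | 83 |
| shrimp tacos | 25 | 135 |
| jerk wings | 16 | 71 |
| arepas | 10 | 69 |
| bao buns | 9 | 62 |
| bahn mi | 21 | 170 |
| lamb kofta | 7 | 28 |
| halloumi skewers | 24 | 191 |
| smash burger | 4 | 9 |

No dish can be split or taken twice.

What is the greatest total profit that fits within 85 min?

584

By profit per min: bahn mi 8.10, halloumi skewers 7.96, arepas 6.90, bao buns 6.89 lead.
Taking grain bowl + arepas + bao buns + bahn mi + halloumi skewers + smash burger: 83 min used, 584 in profit.
Nothing else within 85 min beats 584.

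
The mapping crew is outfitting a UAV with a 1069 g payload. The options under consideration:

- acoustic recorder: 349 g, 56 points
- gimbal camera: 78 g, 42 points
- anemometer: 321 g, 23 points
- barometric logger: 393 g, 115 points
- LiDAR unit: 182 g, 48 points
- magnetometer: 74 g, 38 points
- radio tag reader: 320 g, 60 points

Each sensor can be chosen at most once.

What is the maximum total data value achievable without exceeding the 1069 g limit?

303

Ranking by ratio (data value/g): gimbal camera 0.54, magnetometer 0.51, barometric logger 0.29.
Gimbal camera + barometric logger + LiDAR unit + magnetometer + radio tag reader uses 1047 of the 1069 g and totals 303.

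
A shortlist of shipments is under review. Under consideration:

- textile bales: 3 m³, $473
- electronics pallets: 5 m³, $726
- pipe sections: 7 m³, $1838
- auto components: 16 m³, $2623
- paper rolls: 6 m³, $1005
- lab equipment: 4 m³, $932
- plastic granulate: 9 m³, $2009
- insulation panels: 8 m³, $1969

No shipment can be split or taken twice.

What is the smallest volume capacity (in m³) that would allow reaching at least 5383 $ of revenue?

Look for the lowest-volume combination reaching 5383.
electronics pallets + pipe sections + lab equipment + insulation panels: 5465 revenue at 24 m³.
Any bundle with less than 24 m³ falls short of 5383.

24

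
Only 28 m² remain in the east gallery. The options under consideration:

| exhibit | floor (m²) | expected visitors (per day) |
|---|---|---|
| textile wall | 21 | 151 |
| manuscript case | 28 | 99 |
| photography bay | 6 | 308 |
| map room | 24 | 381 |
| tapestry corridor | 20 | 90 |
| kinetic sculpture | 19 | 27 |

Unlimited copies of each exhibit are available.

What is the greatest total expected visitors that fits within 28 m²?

1232

4×photography bay uses 24 of the 28 m² and totals 1232.
The spare 4 m² is too small for any remaining exhibit, and no exchange beats 1232.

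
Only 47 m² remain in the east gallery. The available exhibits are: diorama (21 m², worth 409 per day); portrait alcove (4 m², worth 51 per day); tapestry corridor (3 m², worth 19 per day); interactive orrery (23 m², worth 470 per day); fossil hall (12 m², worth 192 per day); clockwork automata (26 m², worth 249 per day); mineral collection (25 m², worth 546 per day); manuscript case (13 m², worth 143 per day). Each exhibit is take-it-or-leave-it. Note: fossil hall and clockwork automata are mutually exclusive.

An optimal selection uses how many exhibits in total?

The maximum expected visitors within 47 m² is 955.
diorama + mineral collection hits 955 at 46 m².
Every optimal selection uses 2 exhibits.

2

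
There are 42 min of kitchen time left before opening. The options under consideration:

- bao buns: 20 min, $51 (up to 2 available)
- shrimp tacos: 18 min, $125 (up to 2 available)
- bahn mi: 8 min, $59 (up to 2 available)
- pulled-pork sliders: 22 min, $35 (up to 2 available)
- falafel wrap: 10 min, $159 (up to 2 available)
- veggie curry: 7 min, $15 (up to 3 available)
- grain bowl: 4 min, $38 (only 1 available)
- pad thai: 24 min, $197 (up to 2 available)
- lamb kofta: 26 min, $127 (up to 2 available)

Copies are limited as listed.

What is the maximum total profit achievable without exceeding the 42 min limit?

The ratio heuristic lands on 2×bahn mi + 2×falafel wrap + grain bowl (474) but leaves 2 min idle.
Dropping 2×bahn mi frees 16 min; slotting in shrimp tacos (18 min) lifts the total to 481 at 42 min.

481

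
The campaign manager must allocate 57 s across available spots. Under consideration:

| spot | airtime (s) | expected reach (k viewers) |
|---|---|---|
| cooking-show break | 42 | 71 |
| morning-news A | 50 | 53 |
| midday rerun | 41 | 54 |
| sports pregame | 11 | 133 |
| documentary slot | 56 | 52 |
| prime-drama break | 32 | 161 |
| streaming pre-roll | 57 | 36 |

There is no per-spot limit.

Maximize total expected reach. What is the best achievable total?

665

The ratio ordering already packs tightly: 5×sports pregame, 55 s, 665.
Every other selection either busts 57 s or fails to beat 665.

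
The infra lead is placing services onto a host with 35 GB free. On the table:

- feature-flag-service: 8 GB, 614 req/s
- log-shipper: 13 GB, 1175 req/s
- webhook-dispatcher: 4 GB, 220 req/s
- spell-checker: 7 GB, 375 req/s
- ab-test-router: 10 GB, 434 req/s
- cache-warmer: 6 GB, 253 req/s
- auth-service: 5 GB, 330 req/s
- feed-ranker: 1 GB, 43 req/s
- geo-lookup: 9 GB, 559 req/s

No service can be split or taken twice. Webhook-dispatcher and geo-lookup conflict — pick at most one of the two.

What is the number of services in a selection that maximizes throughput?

4

The maximum throughput within 35 GB is 2678.
feature-flag-service + log-shipper + auth-service + geo-lookup hits 2678 at 35 GB.
Any selection reaching 2678 contains exactly 4 services.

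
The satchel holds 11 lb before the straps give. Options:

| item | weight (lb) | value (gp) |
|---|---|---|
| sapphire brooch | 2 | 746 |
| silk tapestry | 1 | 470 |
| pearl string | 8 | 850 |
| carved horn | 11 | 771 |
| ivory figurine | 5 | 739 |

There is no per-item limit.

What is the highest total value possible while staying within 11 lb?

5170

Density check — silk tapestry 470.00, sapphire brooch 373.00, ivory figurine 147.80, pearl string 106.25 are the best per lb.
Best packing: 11×silk tapestry — 11 lb, 5170 total.
No other feasible combination exceeds 5170.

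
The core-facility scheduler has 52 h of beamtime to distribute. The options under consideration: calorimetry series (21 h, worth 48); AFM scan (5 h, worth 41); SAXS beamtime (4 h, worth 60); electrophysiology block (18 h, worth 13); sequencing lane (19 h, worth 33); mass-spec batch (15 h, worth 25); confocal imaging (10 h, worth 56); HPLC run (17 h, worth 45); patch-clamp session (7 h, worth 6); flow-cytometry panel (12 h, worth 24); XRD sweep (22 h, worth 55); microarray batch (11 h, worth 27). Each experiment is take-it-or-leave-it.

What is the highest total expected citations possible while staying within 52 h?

239

Ranking by ratio (expected citations/h): SAXS beamtime 15.00, AFM scan 8.20, confocal imaging 5.60.
A density-first pass picks AFM scan + SAXS beamtime + confocal imaging + HPLC run + microarray batch — 229 at 47 h.
Replace HPLC run with XRD sweep: the trade gains 10 net, giving 239 at 52 h.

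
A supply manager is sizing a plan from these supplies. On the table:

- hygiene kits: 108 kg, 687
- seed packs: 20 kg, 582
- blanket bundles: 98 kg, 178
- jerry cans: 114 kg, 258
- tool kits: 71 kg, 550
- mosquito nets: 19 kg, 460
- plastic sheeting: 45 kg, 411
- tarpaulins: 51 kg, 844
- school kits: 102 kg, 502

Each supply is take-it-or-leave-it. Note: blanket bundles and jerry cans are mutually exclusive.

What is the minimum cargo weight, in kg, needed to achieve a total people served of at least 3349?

Need the lightest bundle worth ≥ 3349.
seed packs + tool kits + mosquito nets + plastic sheeting + tarpaulins + school kits reaches 3349 using 308 kg.
Any bundle with less than 308 kg falls short of 3349.

308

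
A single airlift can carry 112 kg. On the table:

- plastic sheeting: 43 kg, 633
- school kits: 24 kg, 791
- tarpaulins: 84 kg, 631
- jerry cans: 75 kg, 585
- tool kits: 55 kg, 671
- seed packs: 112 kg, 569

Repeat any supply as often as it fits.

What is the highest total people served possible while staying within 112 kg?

Density check — school kits 32.96, plastic sheeting 14.72, tool kits 12.20, jerry cans 7.80 are the best per kg.
Best packing: 4×school kits — 96 kg, 3164 total.
Nothing else within 112 kg beats 3164.

3164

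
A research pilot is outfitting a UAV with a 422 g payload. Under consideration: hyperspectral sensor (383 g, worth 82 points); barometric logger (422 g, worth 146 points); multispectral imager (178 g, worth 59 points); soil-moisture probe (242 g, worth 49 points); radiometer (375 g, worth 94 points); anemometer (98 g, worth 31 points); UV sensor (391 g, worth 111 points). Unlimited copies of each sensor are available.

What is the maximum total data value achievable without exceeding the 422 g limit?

146

The ratio ordering already packs tightly: barometric logger, 422 g, 146.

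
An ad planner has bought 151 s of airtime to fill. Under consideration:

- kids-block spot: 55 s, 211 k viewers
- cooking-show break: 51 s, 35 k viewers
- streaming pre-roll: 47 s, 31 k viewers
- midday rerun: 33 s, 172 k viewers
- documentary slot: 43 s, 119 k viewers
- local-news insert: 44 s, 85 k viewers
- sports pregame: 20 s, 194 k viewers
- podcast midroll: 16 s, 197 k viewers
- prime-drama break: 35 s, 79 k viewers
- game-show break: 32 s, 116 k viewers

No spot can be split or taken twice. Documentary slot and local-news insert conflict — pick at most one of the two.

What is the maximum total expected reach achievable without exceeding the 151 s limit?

By expected reach per s: podcast midroll 12.31, sports pregame 9.70, midday rerun 5.21 lead.
Taking the top-ratio spots first gives kids-block spot + midday rerun + sports pregame + podcast midroll for 774 (124 s).
Dropping kids-block spot frees 55 s; slotting in documentary slot + game-show break (75 s) lifts the total to 798 at 144 s.
The closest alternative, kids-block spot + midday rerun + sports pregame + podcast midroll, reaches only 774.

798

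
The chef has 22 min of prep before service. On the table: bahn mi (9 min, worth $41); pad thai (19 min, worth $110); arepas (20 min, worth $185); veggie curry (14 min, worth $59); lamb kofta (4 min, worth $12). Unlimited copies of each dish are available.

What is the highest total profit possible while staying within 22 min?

Density check — arepas 9.25, pad thai 5.79, bahn mi 4.56 are the best per min.
The ratio ordering already packs tightly: arepas, 20 min, 185.
Nothing else within 22 min beats 185.

185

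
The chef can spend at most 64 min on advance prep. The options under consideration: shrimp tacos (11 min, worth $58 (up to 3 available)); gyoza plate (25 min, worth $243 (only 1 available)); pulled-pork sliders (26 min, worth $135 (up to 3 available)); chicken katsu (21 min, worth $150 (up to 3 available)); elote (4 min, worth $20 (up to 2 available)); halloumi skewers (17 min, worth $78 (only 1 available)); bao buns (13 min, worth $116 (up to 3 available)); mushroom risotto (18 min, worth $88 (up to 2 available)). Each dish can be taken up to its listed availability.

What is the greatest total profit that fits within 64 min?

591

By profit per min: gyoza plate 9.72, bao buns 8.92, chicken katsu 7.14, shrimp tacos 5.27 lead.
Best packing: gyoza plate + 3×bao buns — 64 min, 591 total.
No other feasible combination exceeds 591.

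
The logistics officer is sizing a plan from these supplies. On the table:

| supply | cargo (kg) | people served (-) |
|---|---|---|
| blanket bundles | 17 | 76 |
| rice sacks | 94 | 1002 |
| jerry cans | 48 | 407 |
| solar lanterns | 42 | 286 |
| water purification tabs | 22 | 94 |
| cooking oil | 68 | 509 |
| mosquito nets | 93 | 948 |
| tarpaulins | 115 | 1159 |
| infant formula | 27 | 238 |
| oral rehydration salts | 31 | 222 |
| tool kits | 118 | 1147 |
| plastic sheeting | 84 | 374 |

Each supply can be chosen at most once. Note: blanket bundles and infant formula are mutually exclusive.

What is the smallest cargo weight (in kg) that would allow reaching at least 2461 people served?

256

Need the lightest bundle worth ≥ 2461.
Taking jerry cans + mosquito nets + tarpaulins gives 2514 (≥ 2461) for 256 kg.
Any bundle with less than 256 kg falls short of 2461.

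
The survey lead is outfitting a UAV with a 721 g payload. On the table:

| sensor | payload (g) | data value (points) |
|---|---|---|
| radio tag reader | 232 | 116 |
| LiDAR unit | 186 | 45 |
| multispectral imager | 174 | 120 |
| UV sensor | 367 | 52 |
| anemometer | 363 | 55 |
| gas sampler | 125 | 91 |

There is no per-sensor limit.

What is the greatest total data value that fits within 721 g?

484

Ranking by ratio (data value/g): gas sampler 0.73, multispectral imager 0.69, radio tag reader 0.50, LiDAR unit 0.24.
Filling by ratio: 5×gas sampler for 455, with 96 g left unused.
The 125 g tied up in gas sampler is better spent on multispectral imager — total rises to 484 (674 g).
The spare 47 g is too small for any remaining sensor, and no exchange beats 484.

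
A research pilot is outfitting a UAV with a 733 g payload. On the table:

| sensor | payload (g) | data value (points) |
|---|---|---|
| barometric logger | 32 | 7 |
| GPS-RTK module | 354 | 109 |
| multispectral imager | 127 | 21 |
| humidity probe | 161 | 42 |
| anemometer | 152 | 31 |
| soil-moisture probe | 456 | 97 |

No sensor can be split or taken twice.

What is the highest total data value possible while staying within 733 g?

189

Best packing: barometric logger + GPS-RTK module + humidity probe + anemometer — 699 g, 189 total.
Nothing else within 733 g beats 189.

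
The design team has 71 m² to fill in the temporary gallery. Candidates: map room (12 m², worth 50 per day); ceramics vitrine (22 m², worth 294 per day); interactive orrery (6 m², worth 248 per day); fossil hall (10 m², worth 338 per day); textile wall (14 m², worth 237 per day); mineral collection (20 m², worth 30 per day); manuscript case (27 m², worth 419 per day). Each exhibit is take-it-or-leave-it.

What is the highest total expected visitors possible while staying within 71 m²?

By expected visitors per m²: interactive orrery 41.33, fossil hall 33.80, textile wall 16.93 lead.
The ratio heuristic lands on map room + interactive orrery + fossil hall + textile wall + manuscript case (1292) but leaves 2 m² idle.
The 26 m² tied up in map room and textile wall is better spent on ceramics vitrine — total rises to 1299 (65 m²).

1299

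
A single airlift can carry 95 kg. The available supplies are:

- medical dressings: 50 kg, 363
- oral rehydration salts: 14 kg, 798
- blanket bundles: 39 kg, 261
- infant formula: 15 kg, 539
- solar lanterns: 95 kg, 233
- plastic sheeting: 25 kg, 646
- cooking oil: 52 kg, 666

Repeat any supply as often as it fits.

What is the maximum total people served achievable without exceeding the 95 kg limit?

Density check — oral rehydration salts 57.00, infant formula 35.93, plastic sheeting 25.84, cooking oil 12.81 are the best per kg.
Taking 6×oral rehydration salts: 84 kg used, 4788 in people served.
Every other selection either busts 95 kg or fails to beat 4788.

4788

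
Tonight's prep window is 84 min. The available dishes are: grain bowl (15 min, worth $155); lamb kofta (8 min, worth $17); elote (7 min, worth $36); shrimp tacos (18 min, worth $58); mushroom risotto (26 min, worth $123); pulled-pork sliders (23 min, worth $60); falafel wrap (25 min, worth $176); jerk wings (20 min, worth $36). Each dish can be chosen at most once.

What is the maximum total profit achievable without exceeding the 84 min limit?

Greedy by ratio would take grain bowl + lamb kofta + elote + mushroom risotto + falafel wrap: 81 min used, total 507.
Dropping lamb kofta and elote frees 15 min; slotting in shrimp tacos (18 min) lifts the total to 512 at 84 min.

512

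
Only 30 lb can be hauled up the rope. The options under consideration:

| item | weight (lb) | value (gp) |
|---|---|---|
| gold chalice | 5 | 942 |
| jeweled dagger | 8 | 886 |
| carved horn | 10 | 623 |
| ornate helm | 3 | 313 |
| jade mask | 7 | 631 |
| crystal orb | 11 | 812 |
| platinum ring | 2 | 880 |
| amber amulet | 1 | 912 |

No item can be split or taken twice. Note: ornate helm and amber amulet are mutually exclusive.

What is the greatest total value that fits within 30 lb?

4432

Ranking by ratio (value/lb): amber amulet 912.00, platinum ring 440.00, gold chalice 188.40, jeweled dagger 110.75.
Best packing: gold chalice + jeweled dagger + crystal orb + platinum ring + amber amulet — 27 lb, 4432 total.
Runner-up gold chalice + jeweled dagger + jade mask + platinum ring + amber amulet tops out at 4251.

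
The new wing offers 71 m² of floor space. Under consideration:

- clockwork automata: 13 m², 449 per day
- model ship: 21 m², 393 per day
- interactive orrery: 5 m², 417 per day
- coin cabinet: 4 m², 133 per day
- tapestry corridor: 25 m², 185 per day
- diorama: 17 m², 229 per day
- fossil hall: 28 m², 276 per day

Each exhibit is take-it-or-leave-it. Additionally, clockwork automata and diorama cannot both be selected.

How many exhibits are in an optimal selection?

5

Optimal total is 1668.
One optimal bundle: clockwork automata + model ship + interactive orrery + coin cabinet + fossil hall (71 m²).
Any selection reaching 1668 contains exactly 5 exhibits.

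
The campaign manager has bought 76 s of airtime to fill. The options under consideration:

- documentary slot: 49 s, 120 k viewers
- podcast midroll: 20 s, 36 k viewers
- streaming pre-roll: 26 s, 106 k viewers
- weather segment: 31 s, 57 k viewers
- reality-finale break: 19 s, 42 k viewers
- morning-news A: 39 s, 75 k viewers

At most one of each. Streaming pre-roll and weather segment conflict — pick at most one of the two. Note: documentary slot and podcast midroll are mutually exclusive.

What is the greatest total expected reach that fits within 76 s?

226

The ratio ordering already packs tightly: documentary slot + streaming pre-roll, 75 s, 226.
The spare 1 s is too small for any remaining spot, and no feasible exchange beats 226.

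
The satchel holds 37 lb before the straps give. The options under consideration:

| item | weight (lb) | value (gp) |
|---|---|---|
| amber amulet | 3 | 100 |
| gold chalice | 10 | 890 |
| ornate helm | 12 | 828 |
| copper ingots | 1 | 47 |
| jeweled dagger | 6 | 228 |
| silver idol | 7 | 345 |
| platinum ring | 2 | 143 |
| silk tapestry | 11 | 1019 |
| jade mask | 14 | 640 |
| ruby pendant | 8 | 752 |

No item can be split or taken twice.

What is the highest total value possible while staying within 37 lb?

By value per lb: ruby pendant 94.00, silk tapestry 92.64, gold chalice 89.00 lead.
The ratio heuristic lands on amber amulet + gold chalice + copper ingots + platinum ring + silk tapestry + ruby pendant (2951) but leaves 2 lb idle.
Dropping amber amulet and platinum ring frees 5 lb; slotting in silver idol (7 lb) lifts the total to 3053 at 37 lb.
The closest alternative, gold chalice + jeweled dagger + platinum ring + silk tapestry + ruby pendant, reaches only 3032.

3053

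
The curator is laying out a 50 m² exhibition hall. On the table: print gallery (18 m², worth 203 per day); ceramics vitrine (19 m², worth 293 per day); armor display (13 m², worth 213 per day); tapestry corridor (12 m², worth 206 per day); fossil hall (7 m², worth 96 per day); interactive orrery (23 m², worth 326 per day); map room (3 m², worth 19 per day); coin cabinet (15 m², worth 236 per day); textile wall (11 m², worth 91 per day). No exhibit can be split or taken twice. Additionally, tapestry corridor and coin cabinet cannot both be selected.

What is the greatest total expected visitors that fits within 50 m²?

761

Ceramics vitrine + armor display + map room + coin cabinet uses 50 of the 50 m² and totals 761.
No other feasible combination exceeds 761.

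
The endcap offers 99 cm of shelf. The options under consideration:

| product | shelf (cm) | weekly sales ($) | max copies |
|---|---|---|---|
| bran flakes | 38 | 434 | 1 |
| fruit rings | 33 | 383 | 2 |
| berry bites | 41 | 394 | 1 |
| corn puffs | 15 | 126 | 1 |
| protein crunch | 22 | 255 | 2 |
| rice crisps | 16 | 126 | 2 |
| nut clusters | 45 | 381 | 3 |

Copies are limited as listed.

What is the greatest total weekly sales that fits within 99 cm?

1072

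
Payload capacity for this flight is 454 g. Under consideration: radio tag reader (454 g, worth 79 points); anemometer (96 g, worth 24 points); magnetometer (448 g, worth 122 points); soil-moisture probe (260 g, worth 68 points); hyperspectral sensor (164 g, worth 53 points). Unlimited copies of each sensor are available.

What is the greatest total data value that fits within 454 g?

130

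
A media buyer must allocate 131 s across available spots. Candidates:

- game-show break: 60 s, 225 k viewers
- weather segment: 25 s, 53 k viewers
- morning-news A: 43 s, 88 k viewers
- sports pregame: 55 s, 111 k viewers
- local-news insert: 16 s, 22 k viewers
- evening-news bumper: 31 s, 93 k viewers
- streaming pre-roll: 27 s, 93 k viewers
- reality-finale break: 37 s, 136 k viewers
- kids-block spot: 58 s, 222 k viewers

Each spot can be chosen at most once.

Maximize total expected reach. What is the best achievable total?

By expected reach per s: kids-block spot 3.83, game-show break 3.75, reality-finale break 3.68 lead.
Taking the top-ratio spots first gives game-show break + kids-block spot for 447 (118 s).
Dropping kids-block spot frees 58 s; slotting in evening-news bumper + reality-finale break (68 s) lifts the total to 454 at 128 s.
Game-show break + streaming pre-roll + reality-finale break matches that 454 at 124 s; no feasible combination exceeds it.

454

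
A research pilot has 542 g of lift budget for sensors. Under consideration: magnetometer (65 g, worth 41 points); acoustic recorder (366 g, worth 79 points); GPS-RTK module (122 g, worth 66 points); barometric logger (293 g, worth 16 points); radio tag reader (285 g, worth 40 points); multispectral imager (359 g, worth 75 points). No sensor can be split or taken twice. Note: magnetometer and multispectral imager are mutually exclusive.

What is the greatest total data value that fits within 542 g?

By data value per g: magnetometer 0.63, GPS-RTK module 0.54, acoustic recorder 0.22, multispectral imager 0.21 lead.
The ratio ordering already packs tightly: magnetometer + GPS-RTK module + radio tag reader, 472 g, 147.

147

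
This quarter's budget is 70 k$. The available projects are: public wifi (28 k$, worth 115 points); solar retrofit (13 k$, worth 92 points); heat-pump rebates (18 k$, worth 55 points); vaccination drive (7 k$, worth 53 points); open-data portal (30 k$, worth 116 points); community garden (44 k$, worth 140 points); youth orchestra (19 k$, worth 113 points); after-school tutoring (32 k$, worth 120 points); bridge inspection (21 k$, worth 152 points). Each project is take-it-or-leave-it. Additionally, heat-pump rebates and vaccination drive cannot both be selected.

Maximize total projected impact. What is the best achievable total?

412

Filling by ratio: solar retrofit + vaccination drive + youth orchestra + bridge inspection for 410, with 10 k$ left unused.
Dropping youth orchestra frees 19 k$; slotting in public wifi (28 k$) lifts the total to 412 at 69 k$.
An exhaustive check of the 512 subsets confirms 412.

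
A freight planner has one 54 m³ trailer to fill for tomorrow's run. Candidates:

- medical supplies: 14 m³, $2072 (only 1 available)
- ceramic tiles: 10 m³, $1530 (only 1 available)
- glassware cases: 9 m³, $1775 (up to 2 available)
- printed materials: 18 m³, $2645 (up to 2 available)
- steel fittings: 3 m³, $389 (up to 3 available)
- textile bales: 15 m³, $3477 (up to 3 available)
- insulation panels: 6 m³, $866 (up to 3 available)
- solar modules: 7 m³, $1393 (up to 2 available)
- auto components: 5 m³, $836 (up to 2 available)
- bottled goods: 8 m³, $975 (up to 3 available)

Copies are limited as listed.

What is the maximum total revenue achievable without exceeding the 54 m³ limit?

12206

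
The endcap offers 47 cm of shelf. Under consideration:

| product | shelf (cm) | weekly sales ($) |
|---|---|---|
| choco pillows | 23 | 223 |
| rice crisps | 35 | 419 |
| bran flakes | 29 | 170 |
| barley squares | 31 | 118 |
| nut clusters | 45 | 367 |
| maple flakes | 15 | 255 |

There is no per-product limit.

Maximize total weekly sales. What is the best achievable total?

765

Ranking by ratio (weekly sales/cm): maple flakes 17.00, rice crisps 11.97, choco pillows 9.70, nut clusters 8.16.
The ratio ordering already packs tightly: 3×maple flakes, 45 cm, 765.
The spare 2 cm is too small for any remaining product, and no exchange beats 765.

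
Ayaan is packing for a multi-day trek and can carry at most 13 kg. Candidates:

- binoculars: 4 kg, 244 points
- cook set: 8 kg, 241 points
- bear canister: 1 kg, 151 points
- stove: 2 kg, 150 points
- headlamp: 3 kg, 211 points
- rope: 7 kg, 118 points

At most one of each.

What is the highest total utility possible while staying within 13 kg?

Ranking by ratio (utility/kg): bear canister 151.00, stove 75.00, headlamp 70.33.
Best packing: binoculars + bear canister + stove + headlamp — 10 kg, 756 total.
No other feasible combination exceeds 756.

756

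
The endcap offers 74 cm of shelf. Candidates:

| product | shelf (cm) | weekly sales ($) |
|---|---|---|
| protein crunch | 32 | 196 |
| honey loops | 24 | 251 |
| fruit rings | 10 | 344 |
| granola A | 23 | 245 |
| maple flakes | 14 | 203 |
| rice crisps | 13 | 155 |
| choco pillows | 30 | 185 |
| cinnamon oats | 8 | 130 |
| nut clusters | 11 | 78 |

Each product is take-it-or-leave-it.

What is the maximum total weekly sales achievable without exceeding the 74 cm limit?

A density-first pass picks fruit rings + granola A + maple flakes + rice crisps + cinnamon oats — 1077 at 68 cm.
Dropping granola A frees 23 cm; slotting in honey loops (24 cm) lifts the total to 1083 at 69 cm.

1083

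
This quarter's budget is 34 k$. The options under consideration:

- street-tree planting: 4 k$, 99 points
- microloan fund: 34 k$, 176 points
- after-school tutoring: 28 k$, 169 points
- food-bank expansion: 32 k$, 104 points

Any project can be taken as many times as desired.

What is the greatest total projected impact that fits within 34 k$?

8×street-tree planting uses 32 of the 34 k$ and totals 792.
Every other selection either busts 34 k$ or fails to beat 792.

792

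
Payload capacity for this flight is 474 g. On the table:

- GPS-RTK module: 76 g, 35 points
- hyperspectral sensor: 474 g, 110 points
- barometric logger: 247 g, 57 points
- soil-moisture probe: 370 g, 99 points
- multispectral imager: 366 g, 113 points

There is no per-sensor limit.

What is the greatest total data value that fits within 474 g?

By data value per g: GPS-RTK module 0.46, multispectral imager 0.31, soil-moisture probe 0.27, hyperspectral sensor 0.23 lead.
Best packing: 6×GPS-RTK module — 456 g, 210 total.

210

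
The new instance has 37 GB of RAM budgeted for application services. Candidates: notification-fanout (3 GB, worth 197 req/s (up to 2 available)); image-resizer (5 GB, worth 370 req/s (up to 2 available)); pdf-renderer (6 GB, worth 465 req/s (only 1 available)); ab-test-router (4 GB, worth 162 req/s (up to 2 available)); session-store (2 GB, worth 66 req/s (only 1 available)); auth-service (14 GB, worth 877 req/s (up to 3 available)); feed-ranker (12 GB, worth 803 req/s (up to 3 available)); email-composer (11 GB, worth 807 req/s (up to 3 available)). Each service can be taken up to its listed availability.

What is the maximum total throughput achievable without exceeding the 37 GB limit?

A density-first pass picks 2×notification-fanout + 2×image-resizer + pdf-renderer + ab-test-router + email-composer — 2568 at 37 GB.
Replace notification-fanout and image-resizer and ab-test-router with email-composer: the trade gains 78 net, giving 2646 at 36 GB.
That's the maximum — no swap from here does better than 2646.

2646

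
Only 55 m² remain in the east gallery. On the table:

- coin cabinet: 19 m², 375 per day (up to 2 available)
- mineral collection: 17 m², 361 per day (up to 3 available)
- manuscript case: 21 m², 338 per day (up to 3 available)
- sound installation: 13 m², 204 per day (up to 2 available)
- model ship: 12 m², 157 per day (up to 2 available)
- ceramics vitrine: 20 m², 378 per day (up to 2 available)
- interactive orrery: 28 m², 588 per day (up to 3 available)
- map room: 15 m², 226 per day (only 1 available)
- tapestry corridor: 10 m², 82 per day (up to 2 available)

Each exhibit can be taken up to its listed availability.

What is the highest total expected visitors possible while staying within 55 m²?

1111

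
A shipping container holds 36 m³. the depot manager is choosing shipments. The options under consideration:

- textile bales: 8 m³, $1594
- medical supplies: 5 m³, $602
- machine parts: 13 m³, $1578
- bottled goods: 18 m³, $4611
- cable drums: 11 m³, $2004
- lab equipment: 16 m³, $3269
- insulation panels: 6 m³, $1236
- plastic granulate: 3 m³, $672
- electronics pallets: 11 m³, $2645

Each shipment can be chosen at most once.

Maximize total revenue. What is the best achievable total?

8492

Filling by ratio: bottled goods + plastic granulate + electronics pallets for 7928, with 4 m³ left unused.
Dropping plastic granulate frees 3 m³; slotting in insulation panels (6 m³) lifts the total to 8492 at 35 m³.
The spare 1 m³ is too small for any remaining shipment, and no exchange beats 8492.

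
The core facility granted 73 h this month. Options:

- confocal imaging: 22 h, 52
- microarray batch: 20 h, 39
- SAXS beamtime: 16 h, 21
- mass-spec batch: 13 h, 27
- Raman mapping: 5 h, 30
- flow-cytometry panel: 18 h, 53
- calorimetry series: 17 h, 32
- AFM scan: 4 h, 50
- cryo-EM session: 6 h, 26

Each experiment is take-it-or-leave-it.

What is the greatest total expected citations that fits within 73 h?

243

The ratio heuristic lands on confocal imaging + mass-spec batch + Raman mapping + flow-cytometry panel + AFM scan + cryo-EM session (238) but leaves 5 h idle.
Replace mass-spec batch with calorimetry series: the trade gains 5 net, giving 243 at 72 h.
No other feasible combination exceeds 243.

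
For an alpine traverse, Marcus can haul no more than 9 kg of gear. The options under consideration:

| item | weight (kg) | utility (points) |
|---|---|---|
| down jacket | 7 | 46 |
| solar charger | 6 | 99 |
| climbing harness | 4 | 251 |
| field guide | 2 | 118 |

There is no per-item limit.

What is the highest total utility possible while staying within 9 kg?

502

Best packing: 2×climbing harness — 8 kg, 502 total.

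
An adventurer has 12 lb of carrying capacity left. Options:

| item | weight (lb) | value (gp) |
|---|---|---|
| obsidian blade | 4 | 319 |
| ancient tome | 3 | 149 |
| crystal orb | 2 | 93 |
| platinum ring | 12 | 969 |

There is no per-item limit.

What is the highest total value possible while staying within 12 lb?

969

Platinum ring uses 12 of the 12 lb and totals 969.
Nothing else within 12 lb beats 969.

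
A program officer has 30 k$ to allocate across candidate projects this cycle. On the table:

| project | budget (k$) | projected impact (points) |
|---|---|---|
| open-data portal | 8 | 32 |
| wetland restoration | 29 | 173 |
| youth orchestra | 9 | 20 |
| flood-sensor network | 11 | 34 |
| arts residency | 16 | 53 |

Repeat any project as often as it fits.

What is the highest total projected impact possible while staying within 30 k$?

Wetland restoration uses 29 of the 30 k$ and totals 173.
That's the maximum — no swap from here does better than 173.

173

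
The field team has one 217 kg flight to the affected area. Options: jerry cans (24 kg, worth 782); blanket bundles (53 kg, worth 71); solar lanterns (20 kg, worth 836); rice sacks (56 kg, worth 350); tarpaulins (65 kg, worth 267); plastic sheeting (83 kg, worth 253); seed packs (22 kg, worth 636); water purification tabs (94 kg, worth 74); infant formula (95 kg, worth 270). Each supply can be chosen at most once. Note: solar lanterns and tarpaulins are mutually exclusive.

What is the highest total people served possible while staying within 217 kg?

2874

Density check — solar lanterns 41.80, jerry cans 32.58, seed packs 28.91, rice sacks 6.25 are the best per kg.
Jerry cans + solar lanterns + rice sacks + seed packs + infant formula uses 217 of the 217 kg and totals 2874.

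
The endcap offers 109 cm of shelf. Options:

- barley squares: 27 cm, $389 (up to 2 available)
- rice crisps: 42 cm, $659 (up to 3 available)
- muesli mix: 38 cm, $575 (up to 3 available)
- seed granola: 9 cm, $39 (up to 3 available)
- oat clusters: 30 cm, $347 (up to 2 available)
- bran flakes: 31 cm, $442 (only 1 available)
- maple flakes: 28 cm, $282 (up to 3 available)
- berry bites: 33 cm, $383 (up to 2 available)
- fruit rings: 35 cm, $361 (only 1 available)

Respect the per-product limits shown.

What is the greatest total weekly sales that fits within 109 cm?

1623

Density check — rice crisps 15.69, muesli mix 15.13, barley squares 14.41, bran flakes 14.26 are the best per cm.
Greedy by ratio would take 2×rice crisps + 2×seed granola: 102 cm used, total 1396.
The 60 cm tied up in rice crisps and 2×seed granola is better spent on barley squares + muesli mix — total rises to 1623 (107 cm).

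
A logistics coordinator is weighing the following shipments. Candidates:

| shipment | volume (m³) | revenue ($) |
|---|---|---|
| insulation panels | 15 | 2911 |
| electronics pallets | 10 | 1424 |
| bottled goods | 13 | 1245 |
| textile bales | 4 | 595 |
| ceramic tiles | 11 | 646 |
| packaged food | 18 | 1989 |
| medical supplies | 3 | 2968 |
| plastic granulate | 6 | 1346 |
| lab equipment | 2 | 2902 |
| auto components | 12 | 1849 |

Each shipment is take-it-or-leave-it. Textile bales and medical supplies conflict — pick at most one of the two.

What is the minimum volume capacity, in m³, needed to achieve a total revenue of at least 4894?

Need the lightest bundle worth ≥ 4894.
Taking medical supplies + lab equipment gives 5870 (≥ 4894) for 5 m³.
Any bundle with less than 5 m³ falls short of 4894.

5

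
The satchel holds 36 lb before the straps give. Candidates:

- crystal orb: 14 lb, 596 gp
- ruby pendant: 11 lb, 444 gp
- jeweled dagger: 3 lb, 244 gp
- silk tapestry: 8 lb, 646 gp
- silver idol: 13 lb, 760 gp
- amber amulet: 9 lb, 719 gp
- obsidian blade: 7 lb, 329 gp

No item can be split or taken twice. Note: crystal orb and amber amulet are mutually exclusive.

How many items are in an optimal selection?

Best achievable value is 2369.
jeweled dagger + silk tapestry + silver idol + amber amulet hits 2369 at 33 lb.
All optima have 4 items.

4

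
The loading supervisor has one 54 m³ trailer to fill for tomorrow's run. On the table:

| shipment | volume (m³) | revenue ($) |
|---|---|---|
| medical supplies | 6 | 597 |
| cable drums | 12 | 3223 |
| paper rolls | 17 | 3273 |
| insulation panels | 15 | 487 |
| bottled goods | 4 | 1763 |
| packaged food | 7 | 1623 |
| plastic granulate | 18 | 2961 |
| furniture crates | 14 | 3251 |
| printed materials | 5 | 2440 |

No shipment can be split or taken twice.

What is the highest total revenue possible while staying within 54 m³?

13950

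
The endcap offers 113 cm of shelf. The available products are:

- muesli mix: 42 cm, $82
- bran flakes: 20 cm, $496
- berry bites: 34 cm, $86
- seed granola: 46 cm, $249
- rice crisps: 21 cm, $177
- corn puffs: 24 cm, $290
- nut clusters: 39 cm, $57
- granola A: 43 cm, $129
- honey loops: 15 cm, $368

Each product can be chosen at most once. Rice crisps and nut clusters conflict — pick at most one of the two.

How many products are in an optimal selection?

4

Best achievable weekly sales is 1403.
One optimal bundle: bran flakes + seed granola + corn puffs + honey loops (105 cm).
All optima have 4 products.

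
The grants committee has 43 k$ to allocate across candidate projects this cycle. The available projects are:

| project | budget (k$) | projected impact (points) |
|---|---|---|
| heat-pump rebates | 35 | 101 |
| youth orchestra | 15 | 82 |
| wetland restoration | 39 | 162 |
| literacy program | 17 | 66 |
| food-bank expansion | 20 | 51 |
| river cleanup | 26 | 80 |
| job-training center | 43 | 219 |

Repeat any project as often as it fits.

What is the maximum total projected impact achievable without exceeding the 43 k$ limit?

A density-first pass picks 2×youth orchestra — 164 at 30 k$.
Replace 2×youth orchestra with job-training center: the trade gains 55 net, giving 219 at 43 k$.
That's the maximum — no swap from here does better than 219.

219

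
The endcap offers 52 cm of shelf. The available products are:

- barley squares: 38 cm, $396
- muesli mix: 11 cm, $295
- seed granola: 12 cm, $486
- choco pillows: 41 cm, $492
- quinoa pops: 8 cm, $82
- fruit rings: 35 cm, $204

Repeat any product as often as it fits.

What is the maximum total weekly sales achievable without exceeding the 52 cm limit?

1944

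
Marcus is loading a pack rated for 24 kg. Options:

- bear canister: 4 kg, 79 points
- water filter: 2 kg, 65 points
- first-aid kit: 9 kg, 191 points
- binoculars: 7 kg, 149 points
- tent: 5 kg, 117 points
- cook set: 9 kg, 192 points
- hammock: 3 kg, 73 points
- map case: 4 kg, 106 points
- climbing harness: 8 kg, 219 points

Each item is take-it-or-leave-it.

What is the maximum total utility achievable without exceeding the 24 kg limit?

612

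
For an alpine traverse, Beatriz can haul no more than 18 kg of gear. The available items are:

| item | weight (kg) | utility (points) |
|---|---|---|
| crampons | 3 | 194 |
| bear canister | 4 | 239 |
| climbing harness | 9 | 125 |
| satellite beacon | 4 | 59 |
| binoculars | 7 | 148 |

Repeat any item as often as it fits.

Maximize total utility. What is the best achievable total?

1164

6×crampons uses 18 of the 18 kg and totals 1164.
Every other selection either busts 18 kg or fails to beat 1164.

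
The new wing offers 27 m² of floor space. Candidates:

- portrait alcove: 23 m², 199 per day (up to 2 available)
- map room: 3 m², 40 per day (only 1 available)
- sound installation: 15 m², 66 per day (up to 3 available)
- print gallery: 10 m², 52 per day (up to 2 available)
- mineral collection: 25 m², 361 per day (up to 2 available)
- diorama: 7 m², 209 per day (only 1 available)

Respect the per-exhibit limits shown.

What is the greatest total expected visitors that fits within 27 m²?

361

Ranking by ratio (expected visitors/m²): diorama 29.86, mineral collection 14.44, map room 13.33.
Greedy by ratio would take map room + print gallery + diorama: 20 m² used, total 301.
Replace map room and print gallery and diorama with mineral collection: the trade gains 60 net, giving 361 at 25 m².
Every other selection either busts 27 m² or exceeds an availability limit or fails to beat 361.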